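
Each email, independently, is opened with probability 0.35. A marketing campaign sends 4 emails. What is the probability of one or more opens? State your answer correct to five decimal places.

P(at least one) = 1 − P(none) = 1 − (1 − 0.35)^4
= 1 − 0.1785063 = 0.8214938

0.82149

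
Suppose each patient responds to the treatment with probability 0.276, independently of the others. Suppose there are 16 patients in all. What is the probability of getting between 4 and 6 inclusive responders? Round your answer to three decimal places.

X ~ Binomial(16, 0.276); P(4 ≤ X ≤ 6) = Σ C(16,k) p^k (1−p)^(16−k) over k:
  k=4: C(16,4)·0.276^4·0.724^12 = 0.21906
  k=5: C(16,5)·0.276^5·0.724^11 = 0.20043
  k=6: C(16,6)·0.276^6·0.724^10 = 0.14008
Total = 0.55957

0.560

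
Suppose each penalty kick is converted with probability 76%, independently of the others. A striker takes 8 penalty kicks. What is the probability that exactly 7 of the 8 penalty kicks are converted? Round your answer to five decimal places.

X ~ Binomial(n=8, p=0.76).
P(X=7) = C(8,7) · p^7 · (1−p)^1
= 8 · 0.14645 · 0.24 = 0.2811877

0.28119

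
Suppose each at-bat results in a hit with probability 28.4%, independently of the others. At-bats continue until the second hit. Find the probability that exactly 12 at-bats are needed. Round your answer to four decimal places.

Y = trial on which the second success occurs; negative binomial, r=2, p=0.284.
P(Y=12) = C(11,1) · p^2 · (1−p)^10
= 11 · 0.080656 · 0.03541 = 0.031417

0.0314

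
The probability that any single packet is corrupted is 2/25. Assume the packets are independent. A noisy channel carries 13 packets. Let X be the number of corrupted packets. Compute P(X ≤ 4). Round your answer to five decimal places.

0.99756

X ~ Binomial(13, 0.08); P(X ≤ 4) = Σ C(13,k) p^k (1−p)^(13−k) over k:
  k=0: C(13,0)·0.08^0·0.92^13 = 0.3382531
  k=1: C(13,1)·0.08^1·0.92^12 = 0.3823730
  k=2: C(13,2)·0.08^2·0.92^11 = 0.1994990
  k=3: C(13,3)·0.08^3·0.92^10 = 0.0636084
  k=4: C(13,4)·0.08^4·0.92^9 = 0.0138279
Total = 0.9975614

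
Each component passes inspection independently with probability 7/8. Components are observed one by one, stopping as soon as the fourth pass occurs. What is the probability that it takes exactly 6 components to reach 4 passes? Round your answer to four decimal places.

Y = trial on which the fourth success occurs; negative binomial, r=4, p=0.875.
P(Y=6) = C(5,3) · p^4 · (1−p)^2
= 10 · 0.58618 · 0.015625 = 0.091591

0.0916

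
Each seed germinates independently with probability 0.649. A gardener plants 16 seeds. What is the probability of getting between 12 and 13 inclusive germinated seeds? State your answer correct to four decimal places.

0.2420

X ~ Binomial(16, 0.649); P(12 ≤ X ≤ 13) = Σ C(16,k) p^k (1−p)^(16−k) over k:
  k=12: C(16,12)·0.649^12·0.351^4 = 0.154254
  k=13: C(16,13)·0.649^13·0.351^3 = 0.087759
Total = 0.242013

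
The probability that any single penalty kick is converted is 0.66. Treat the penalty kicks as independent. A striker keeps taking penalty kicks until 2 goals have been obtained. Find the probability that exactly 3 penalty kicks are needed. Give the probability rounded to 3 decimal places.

Y = trial on which the second success occurs; negative binomial, r=2, p=0.66.
P(Y=3) = C(2,1) · p^2 · (1−p)^1
= 2 · 0.4356 · 0.34 = 0.29621

0.296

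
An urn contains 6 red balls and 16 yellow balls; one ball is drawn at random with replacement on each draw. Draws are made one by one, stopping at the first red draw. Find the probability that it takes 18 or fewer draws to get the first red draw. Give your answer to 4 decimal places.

0.9968

Y = number of draws to the first success; geometric, p = 0.272727.
P(Y ≤ 18) = 1 − (1−p)^18 = 1 − 0.003240 = 0.996760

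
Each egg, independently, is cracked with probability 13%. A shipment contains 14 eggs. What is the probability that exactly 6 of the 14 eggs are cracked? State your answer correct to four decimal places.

X ~ Binomial(n=14, p=0.13).
P(X=6) = C(14,6) · p^6 · (1−p)^8
= 3003 · 4.8268e-06 · 0.32821 = 0.004757

0.0048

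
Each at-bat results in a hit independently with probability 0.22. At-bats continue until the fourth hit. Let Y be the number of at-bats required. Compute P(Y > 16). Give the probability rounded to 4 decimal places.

0.5186

Needing more than 16 at-bats ⇔ fewer than 4 successes in the first 16. With X ~ Binomial(16, 0.22), P(Y > 16) = P(X ≤ 3).
  k=0: C(16,0)·0.22^0·0.78^16 = 0.018772
  k=1: C(16,1)·0.22^1·0.78^15 = 0.084715
  k=2: C(16,2)·0.22^2·0.78^14 = 0.179205
  k=3: C(16,3)·0.22^3·0.78^13 = 0.235877
P(X ≤ 3) = 0.518570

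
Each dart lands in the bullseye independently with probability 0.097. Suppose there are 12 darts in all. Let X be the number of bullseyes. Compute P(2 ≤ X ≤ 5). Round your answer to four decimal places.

0.3267

X ~ Binomial(12, 0.097); P(2 ≤ X ≤ 5) = Σ C(12,k) p^k (1−p)^(12−k) over k:
  k=2: C(12,2)·0.097^2·0.903^10 = 0.223854
  k=3: C(12,3)·0.097^3·0.903^9 = 0.080154
  k=4: C(12,4)·0.097^4·0.903^8 = 0.019373
  k=5: C(12,5)·0.097^5·0.903^7 = 0.003330
Total = 0.326711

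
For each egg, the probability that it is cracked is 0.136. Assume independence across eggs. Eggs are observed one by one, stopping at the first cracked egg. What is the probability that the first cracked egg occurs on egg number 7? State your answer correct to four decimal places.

0.0566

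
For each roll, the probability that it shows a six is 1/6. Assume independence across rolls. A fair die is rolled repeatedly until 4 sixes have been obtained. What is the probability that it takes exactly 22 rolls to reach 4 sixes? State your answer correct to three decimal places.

0.039

Y = trial on which the fourth success occurs; negative binomial, r=4, p=0.166667.
P(Y=22) = C(21,3) · p^4 · (1−p)^18
= 1330 · 0.0007716 · 0.037561 = 0.03855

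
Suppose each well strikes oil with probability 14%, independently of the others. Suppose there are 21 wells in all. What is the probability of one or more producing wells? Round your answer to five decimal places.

0.95788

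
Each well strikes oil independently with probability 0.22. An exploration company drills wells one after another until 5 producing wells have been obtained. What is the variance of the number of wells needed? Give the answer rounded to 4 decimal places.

Y = total wells until the fifth success; negative binomial with r=5, p=0.22.
Var(Y) = r(1−p)/p² = 5·0.78 / 0.22² = 80.578512

80.5785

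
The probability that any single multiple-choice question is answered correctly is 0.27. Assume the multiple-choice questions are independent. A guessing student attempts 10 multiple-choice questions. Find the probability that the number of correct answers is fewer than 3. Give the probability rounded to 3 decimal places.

0.466

X ~ Binomial(10, 0.27); P(X ≤ 2) = Σ C(10,k) p^k (1−p)^(10−k) over k:
  k=0: C(10,0)·0.27^0·0.73^10 = 0.04298
  k=1: C(10,1)·0.27^1·0.73^9 = 0.15895
  k=2: C(10,2)·0.27^2·0.73^8 = 0.26456
Total = 0.46649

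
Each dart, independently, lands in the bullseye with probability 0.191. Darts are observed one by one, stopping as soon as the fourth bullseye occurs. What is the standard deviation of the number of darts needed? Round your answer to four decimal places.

9.4183

Y = total darts until the fourth success; negative binomial with r=4, p=0.191.
SD(Y) = √[r(1−p)/p²] = √(88.703709) = 9.418265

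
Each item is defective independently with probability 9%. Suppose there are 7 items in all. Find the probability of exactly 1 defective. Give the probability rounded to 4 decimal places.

X ~ Binomial(n=7, p=0.09).
P(X=1) = C(7,1) · p^1 · (1−p)^6
= 7 · 0.09 · 0.56787 = 0.357758

0.3578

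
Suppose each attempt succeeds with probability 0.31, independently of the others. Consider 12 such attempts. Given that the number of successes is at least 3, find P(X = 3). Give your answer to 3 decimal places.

X ~ Binomial(12, 0.31). Want P(X=3 | X≥3) = P(X=3) / P(X≥3).
P(X=3) = C(12,3)·0.31^3·0.69^9 = 0.23235
P(X≥3) = 1 − 0.01165 − 0.06279 − 0.15515 = 0.77041
Ratio = 0.23235 / 0.77041 = 0.30160

0.302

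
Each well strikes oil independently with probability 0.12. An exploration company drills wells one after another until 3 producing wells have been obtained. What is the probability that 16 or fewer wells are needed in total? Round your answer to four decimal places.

0.2999

Finishing within 16 wells ⇔ at least 3 successes in the first 16. With X ~ Binomial(16, 0.12), P(Y ≤ 16) = 1 − P(X ≤ 2).
  k=0: C(16,0)·0.12^0·0.88^16 = 0.129337
  k=1: C(16,1)·0.12^1·0.88^15 = 0.282190
  k=2: C(16,2)·0.12^2·0.88^14 = 0.288603
1 − 0.700130 = 0.299870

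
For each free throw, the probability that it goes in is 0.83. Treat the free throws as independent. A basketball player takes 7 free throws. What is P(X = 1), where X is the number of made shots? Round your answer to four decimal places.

X ~ Binomial(n=7, p=0.83).
P(X=1) = C(7,1) · p^1 · (1−p)^6
= 7 · 0.83 · 2.4138e-05 = 0.000140

0.0001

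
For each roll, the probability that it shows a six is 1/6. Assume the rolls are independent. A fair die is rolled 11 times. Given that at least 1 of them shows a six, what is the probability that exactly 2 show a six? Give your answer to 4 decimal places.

X ~ Binomial(11, 0.166667). Want P(X=2 | X≥1) = P(X=2) / P(X≥1).
P(X=2) = C(11,2)·0.166667^2·0.833333^9 = 0.296094
P(X≥1) = 1 − 0.134588 = 0.865412
Ratio = 0.296094 / 0.865412 = 0.342142

0.3421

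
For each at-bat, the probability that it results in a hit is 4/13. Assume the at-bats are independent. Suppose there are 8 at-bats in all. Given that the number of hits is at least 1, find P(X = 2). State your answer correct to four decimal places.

X ~ Binomial(8, 0.307692). Want P(X=2 | X≥1) = P(X=2) / P(X≥1).
P(X=2) = C(8,2)·0.307692^2·0.692308^6 = 0.291868
P(X≥1) = 1 − 0.052771 = 0.947229
Ratio = 0.291868 / 0.947229 = 0.308128

0.3081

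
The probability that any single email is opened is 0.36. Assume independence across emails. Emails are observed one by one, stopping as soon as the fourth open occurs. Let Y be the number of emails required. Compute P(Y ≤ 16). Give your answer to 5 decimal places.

0.88303

Finishing within 16 emails ⇔ at least 4 successes in the first 16. With X ~ Binomial(16, 0.36), P(Y ≤ 16) = 1 − P(X ≤ 3).
  k=0: C(16,0)·0.36^0·0.64^16 = 0.0007923
  k=1: C(16,1)·0.36^1·0.64^15 = 0.0071305
  k=2: C(16,2)·0.36^2·0.64^14 = 0.0300819
  k=3: C(16,3)·0.36^3·0.64^13 = 0.0789651
1 − 0.1169699 = 0.8830301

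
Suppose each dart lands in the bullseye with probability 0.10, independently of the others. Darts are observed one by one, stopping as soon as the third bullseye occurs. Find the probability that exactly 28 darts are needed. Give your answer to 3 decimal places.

Y = trial on which the third success occurs; negative binomial, r=3, p=0.10.
P(Y=28) = C(27,2) · p^3 · (1−p)^25
= 351 · 0.001 · 0.07179 = 0.02520

0.025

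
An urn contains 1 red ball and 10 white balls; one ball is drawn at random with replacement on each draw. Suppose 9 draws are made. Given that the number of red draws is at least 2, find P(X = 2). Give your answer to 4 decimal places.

0.7861

X ~ Binomial(9, 0.090909). Want P(X=2 | X≥2) = P(X=2) / P(X≥2).
P(X=2) = C(9,2)·0.090909^2·0.909091^7 = 0.152675
P(X≥2) = 1 − 0.424098 − 0.381688 = 0.194215
Ratio = 0.152675 / 0.194215 = 0.786116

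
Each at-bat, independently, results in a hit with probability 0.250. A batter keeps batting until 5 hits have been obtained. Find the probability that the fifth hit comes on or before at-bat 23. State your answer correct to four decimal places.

Finishing within 23 at-bats ⇔ at least 5 successes in the first 23. With X ~ Binomial(23, 0.25), P(Y ≤ 23) = 1 − P(X ≤ 4).
  k=0: C(23,0)·0.25^0·0.75^23 = 0.001338
  k=1: C(23,1)·0.25^1·0.75^22 = 0.010257
  k=2: C(23,2)·0.25^2·0.75^21 = 0.037609
  k=3: C(23,3)·0.25^3·0.75^20 = 0.087753
  k=4: C(23,4)·0.25^4·0.75^19 = 0.146256
1 − 0.283212 = 0.716788

0.7168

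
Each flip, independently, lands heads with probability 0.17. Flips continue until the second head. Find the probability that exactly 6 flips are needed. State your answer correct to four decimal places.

Y = trial on which the second success occurs; negative binomial, r=2, p=0.17.
P(Y=6) = C(5,1) · p^2 · (1−p)^4
= 5 · 0.0289 · 0.47458 = 0.068577

0.0686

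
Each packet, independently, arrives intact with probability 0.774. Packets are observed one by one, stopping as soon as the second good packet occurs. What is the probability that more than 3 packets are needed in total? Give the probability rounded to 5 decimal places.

0.13014

Needing more than 3 packets ⇔ fewer than 2 successes in the first 3. With X ~ Binomial(3, 0.774), P(Y > 3) = P(X ≤ 1).
  k=0: C(3,0)·0.774^0·0.226^3 = 0.0115432
  k=1: C(3,1)·0.774^1·0.226^2 = 0.1185985
P(X ≤ 1) = 0.1301416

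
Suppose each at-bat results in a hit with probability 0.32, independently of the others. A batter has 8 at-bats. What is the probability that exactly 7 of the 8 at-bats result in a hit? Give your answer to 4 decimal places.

X ~ Binomial(n=8, p=0.32).
P(X=7) = C(8,7) · p^7 · (1−p)^1
= 8 · 0.0003436 · 0.68 = 0.001869

0.0019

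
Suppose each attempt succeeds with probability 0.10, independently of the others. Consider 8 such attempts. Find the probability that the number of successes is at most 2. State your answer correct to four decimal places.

0.9619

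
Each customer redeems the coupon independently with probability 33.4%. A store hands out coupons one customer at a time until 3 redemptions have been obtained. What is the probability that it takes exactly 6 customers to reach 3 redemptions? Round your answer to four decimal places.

0.1101

Y = trial on which the third success occurs; negative binomial, r=3, p=0.334.
P(Y=6) = C(5,2) · p^3 · (1−p)^3
= 10 · 0.03726 · 0.29541 = 0.110068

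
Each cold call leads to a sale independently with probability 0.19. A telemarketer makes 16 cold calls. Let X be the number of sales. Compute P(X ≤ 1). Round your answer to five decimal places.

0.16321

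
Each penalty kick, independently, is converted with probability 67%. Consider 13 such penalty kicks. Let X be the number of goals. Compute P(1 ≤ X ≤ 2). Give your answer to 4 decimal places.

0.0002

X ~ Binomial(13, 0.67); P(1 ≤ X ≤ 2) = Σ C(13,k) p^k (1−p)^(13−k) over k:
  k=1: C(13,1)·0.67^1·0.33^12 = 0.000015
  k=2: C(13,2)·0.67^2·0.33^11 = 0.000177
Total = 0.000191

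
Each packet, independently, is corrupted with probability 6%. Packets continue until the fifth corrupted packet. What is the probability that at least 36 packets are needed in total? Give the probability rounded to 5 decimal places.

Needing more than 35 packets ⇔ fewer than 5 successes in the first 35. With X ~ Binomial(35, 0.06), P(Y > 35) = P(X ≤ 4).
  k=0: C(35,0)·0.06^0·0.94^35 = 0.1146766
  k=1: C(35,1)·0.06^1·0.94^34 = 0.2561924
  k=2: C(35,2)·0.06^2·0.94^33 = 0.2779961
  k=3: C(35,3)·0.06^3·0.94^32 = 0.1951887
  k=4: C(35,4)·0.06^4·0.94^31 = 0.0996708
P(X ≤ 4) = 0.9437247

0.94372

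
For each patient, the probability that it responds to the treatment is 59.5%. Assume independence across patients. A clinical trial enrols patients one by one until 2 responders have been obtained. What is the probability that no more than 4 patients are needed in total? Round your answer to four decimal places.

0.8150

Finishing within 4 patients ⇔ at least 2 successes in the first 4. With X ~ Binomial(4, 0.595), P(Y ≤ 4) = 1 − P(X ≤ 1).
  k=0: C(4,0)·0.595^0·0.405^4 = 0.026904
  k=1: C(4,1)·0.595^1·0.405^3 = 0.158104
1 − 0.185008 = 0.814992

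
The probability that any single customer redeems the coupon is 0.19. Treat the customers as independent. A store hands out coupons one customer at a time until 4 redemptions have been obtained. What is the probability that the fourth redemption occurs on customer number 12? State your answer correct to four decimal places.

Y = trial on which the fourth success occurs; negative binomial, r=4, p=0.19.
P(Y=12) = C(11,3) · p^4 · (1−p)^8
= 165 · 0.0013032 · 0.1853 = 0.039845

0.0398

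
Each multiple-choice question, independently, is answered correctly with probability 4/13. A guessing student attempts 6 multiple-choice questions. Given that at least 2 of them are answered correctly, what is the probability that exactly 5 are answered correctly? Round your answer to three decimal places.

X ~ Binomial(6, 0.307692). Want P(X=5 | X≥2) = P(X=5) / P(X≥2).
P(X=5) = C(6,5)·0.307692^5·0.692308^1 = 0.01146
P(X≥2) = 1 − 0.11010 − 0.29361 = 0.59629
Ratio = 0.01146 / 0.59629 = 0.01921

0.019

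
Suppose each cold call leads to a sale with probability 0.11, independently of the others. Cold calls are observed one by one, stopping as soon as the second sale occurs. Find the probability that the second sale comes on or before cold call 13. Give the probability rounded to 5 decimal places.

0.42698

Finishing within 13 cold calls ⇔ at least 2 successes in the first 13. With X ~ Binomial(13, 0.11), P(Y ≤ 13) = 1 − P(X ≤ 1).
  k=0: C(13,0)·0.11^0·0.89^13 = 0.2198215
  k=1: C(13,1)·0.11^1·0.89^12 = 0.3531963
1 − 0.5730177 = 0.4269823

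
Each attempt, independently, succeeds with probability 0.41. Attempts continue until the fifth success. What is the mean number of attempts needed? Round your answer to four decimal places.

12.1951

Y = total attempts until the fifth success; negative binomial with r=5, p=0.41.
E[Y] = r / p = 5 / 0.41 = 12.195122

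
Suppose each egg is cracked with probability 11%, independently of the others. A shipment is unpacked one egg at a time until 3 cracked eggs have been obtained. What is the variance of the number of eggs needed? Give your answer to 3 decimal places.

220.661

Y = total eggs until the third success; negative binomial with r=3, p=0.11.
Var(Y) = r(1−p)/p² = 3·0.89 / 0.11² = 220.66116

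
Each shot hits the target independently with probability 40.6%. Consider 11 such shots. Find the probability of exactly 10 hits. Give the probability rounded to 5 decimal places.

X ~ Binomial(n=11, p=0.406).
P(X=10) = C(11,10) · p^10 · (1−p)^1
= 11 · 0.00012169 · 0.594 = 0.0007951

0.00080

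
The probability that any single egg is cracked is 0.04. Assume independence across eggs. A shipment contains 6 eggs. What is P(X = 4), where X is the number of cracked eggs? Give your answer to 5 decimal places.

0.00004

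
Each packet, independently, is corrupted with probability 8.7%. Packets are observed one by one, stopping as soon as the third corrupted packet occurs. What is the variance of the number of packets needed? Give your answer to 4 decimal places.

Y = total packets until the third success; negative binomial with r=3, p=0.087.
Var(Y) = r(1−p)/p² = 3·0.913 / 0.087² = 361.870789

361.8708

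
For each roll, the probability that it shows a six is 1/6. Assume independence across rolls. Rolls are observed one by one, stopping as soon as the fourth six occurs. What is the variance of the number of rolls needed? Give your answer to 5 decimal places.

120.00000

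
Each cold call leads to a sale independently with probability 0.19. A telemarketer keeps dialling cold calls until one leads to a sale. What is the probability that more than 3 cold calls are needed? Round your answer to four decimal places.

Y = number of cold calls to the first success; geometric, p = 0.19.
P(Y > 3) = P(first 3 all fail) = (1−p)^3 = 0.531441

0.5314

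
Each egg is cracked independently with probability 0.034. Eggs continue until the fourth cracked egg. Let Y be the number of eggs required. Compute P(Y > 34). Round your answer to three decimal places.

0.972

Needing more than 34 eggs ⇔ fewer than 4 successes in the first 34. With X ~ Binomial(34, 0.034), P(Y > 34) = P(X ≤ 3).
  k=0: C(34,0)·0.034^0·0.966^34 = 0.30848
  k=1: C(34,1)·0.034^1·0.966^33 = 0.36915
  k=2: C(34,2)·0.034^2·0.966^32 = 0.21438
  k=3: C(34,3)·0.034^3·0.966^31 = 0.08049
P(X ≤ 3) = 0.97249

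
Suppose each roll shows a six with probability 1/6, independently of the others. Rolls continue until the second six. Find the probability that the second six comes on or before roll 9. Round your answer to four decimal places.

0.4573

Finishing within 9 rolls ⇔ at least 2 successes in the first 9. With X ~ Binomial(9, 0.166667), P(Y ≤ 9) = 1 − P(X ≤ 1).
  k=0: C(9,0)·0.166667^0·0.833333^9 = 0.193807
  k=1: C(9,1)·0.166667^1·0.833333^8 = 0.348852
1 − 0.542659 = 0.457341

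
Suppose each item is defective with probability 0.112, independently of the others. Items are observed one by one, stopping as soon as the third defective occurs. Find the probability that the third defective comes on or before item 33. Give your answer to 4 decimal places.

0.7309

Finishing within 33 items ⇔ at least 3 successes in the first 33. With X ~ Binomial(33, 0.112), P(Y ≤ 33) = 1 − P(X ≤ 2).
  k=0: C(33,0)·0.112^0·0.888^33 = 0.019844
  k=1: C(33,1)·0.112^1·0.888^32 = 0.082594
  k=2: C(33,2)·0.112^2·0.888^31 = 0.166676
1 − 0.269113 = 0.730887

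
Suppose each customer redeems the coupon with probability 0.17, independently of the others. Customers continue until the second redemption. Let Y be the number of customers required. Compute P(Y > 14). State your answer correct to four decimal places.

Needing more than 14 customers ⇔ fewer than 2 successes in the first 14. With X ~ Binomial(14, 0.17), P(Y > 14) = P(X ≤ 1).
  k=0: C(14,0)·0.17^0·0.83^14 = 0.073637
  k=1: C(14,1)·0.17^1·0.83^13 = 0.211151
P(X ≤ 1) = 0.284787

0.2848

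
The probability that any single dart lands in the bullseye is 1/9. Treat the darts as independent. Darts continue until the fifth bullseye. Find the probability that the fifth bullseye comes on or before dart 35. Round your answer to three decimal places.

0.348

Finishing within 35 darts ⇔ at least 5 successes in the first 35. With X ~ Binomial(35, 0.111111), P(Y ≤ 35) = 1 − P(X ≤ 4).
  k=0: C(35,0)·0.111111^0·0.888889^35 = 0.01621
  k=1: C(35,1)·0.111111^1·0.888889^34 = 0.07090
  k=2: C(35,2)·0.111111^2·0.888889^33 = 0.15066
  k=3: C(35,3)·0.111111^3·0.888889^32 = 0.20716
  k=4: C(35,4)·0.111111^4·0.888889^31 = 0.20716
1 − 0.65208 = 0.34792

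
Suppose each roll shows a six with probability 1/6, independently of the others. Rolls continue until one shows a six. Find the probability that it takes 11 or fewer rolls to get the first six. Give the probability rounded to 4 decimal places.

0.8654

Y = number of rolls to the first success; geometric, p = 0.166667.
P(Y ≤ 11) = 1 − (1−p)^11 = 1 − 0.134588 = 0.865412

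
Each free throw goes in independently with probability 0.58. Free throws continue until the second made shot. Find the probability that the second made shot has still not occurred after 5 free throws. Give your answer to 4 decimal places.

0.1033

Needing more than 5 free throws ⇔ fewer than 2 successes in the first 5. With X ~ Binomial(5, 0.58), P(Y > 5) = P(X ≤ 1).
  k=0: C(5,0)·0.58^0·0.42^5 = 0.013069
  k=1: C(5,1)·0.58^1·0.42^4 = 0.090239
P(X ≤ 1) = 0.103308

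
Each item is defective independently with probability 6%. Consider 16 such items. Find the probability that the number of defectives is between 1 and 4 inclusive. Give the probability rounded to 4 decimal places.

0.6265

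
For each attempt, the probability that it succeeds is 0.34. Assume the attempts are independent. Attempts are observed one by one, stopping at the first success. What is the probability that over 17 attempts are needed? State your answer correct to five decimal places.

Y = number of attempts to the first success; geometric, p = 0.34.
P(Y > 17) = P(first 17 all fail) = (1−p)^17 = 0.0008556

0.00086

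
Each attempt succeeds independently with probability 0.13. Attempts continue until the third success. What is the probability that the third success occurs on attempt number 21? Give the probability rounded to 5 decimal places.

Y = trial on which the third success occurs; negative binomial, r=3, p=0.13.
P(Y=21) = C(20,2) · p^3 · (1−p)^18
= 190 · 0.002197 · 0.081535 = 0.0340353

0.03404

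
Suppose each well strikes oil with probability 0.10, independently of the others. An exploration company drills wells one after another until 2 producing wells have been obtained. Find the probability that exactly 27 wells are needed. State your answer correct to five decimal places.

Y = trial on which the second success occurs; negative binomial, r=2, p=0.10.
P(Y=27) = C(26,1) · p^2 · (1−p)^25
= 26 · 0.01 · 0.07179 = 0.0186653

0.01867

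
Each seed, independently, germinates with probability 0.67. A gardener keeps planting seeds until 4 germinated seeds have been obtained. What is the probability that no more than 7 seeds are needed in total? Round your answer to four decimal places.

Finishing within 7 seeds ⇔ at least 4 successes in the first 7. With X ~ Binomial(7, 0.67), P(Y ≤ 7) = 1 − P(X ≤ 3).
  k=0: C(7,0)·0.67^0·0.33^7 = 0.000426
  k=1: C(7,1)·0.67^1·0.33^6 = 0.006057
  k=2: C(7,2)·0.67^2·0.33^5 = 0.036893
  k=3: C(7,3)·0.67^3·0.33^4 = 0.124838
1 − 0.168214 = 0.831786

0.8318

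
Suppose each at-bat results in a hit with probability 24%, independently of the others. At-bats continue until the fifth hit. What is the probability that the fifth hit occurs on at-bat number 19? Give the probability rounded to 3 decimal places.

0.052

Y = trial on which the fifth success occurs; negative binomial, r=5, p=0.24.
P(Y=19) = C(18,4) · p^5 · (1−p)^14
= 3060 · 0.00079626 · 0.021448 = 0.05226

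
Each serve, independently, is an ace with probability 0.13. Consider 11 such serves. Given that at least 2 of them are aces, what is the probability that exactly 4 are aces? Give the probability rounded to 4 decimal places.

0.0830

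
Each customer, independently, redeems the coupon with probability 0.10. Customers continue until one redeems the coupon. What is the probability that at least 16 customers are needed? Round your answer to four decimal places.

0.2059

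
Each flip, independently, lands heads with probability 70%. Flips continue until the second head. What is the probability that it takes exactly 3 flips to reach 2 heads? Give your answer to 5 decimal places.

0.29400

Y = trial on which the second success occurs; negative binomial, r=2, p=0.70.
P(Y=3) = C(2,1) · p^2 · (1−p)^1
= 2 · 0.49 · 0.3 = 0.2940000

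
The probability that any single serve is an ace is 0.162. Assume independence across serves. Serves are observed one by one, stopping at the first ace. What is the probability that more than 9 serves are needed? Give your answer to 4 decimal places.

0.2038

Y = number of serves to the first success; geometric, p = 0.162.
P(Y > 9) = P(first 9 all fail) = (1−p)^9 = 0.203796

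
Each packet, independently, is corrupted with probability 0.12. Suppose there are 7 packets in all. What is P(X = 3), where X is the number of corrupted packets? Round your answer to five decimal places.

X ~ Binomial(n=7, p=0.12).
P(X=3) = C(7,3) · p^3 · (1−p)^4
= 35 · 0.001728 · 0.5997 = 0.0362696

0.03627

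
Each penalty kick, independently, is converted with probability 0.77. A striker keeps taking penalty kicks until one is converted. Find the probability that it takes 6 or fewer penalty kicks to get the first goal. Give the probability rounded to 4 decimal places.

Y = number of penalty kicks to the first success; geometric, p = 0.77.
P(Y ≤ 6) = 1 − (1−p)^6 = 1 − 0.000148 = 0.999852

0.9999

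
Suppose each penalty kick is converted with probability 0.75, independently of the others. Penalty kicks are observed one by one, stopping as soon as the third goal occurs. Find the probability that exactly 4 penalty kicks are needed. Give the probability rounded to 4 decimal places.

Y = trial on which the third success occurs; negative binomial, r=3, p=0.75.
P(Y=4) = C(3,2) · p^3 · (1−p)^1
= 3 · 0.42188 · 0.25 = 0.316406

0.3164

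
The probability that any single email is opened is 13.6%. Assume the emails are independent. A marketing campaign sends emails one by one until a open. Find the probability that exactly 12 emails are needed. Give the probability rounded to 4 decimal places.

0.0272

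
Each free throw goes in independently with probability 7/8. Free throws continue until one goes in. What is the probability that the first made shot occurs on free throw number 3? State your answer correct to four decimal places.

Geometric (trials to first success), p = 0.875.
P(Y = 3) = (1−p)^2 · p = 0.015625 · 0.875 = 0.013672

0.0137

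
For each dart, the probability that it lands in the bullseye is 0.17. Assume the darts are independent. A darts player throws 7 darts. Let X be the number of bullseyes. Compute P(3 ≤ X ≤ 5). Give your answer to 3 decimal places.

X ~ Binomial(7, 0.17); P(3 ≤ X ≤ 5) = Σ C(7,k) p^k (1−p)^(7−k) over k:
  k=3: C(7,3)·0.17^3·0.83^4 = 0.08161
  k=4: C(7,4)·0.17^4·0.83^3 = 0.01671
  k=5: C(7,5)·0.17^5·0.83^2 = 0.00205
Total = 0.10038

0.100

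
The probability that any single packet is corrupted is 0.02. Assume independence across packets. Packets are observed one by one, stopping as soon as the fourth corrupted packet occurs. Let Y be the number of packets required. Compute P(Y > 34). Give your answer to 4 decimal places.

0.9954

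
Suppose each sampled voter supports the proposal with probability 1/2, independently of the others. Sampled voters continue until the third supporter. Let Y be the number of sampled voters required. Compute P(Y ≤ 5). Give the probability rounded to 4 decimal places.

0.5000

Finishing within 5 sampled voters ⇔ at least 3 successes in the first 5. With X ~ Binomial(5, 0.50), P(Y ≤ 5) = 1 − P(X ≤ 2).
  k=0: C(5,0)·0.50^0·0.50^5 = 0.031250
  k=1: C(5,1)·0.50^1·0.50^4 = 0.156250
  k=2: C(5,2)·0.50^2·0.50^3 = 0.312500
1 − 0.500000 = 0.500000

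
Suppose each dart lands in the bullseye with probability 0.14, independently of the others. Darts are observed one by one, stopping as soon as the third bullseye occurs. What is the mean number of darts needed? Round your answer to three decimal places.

Y = total darts until the third success; negative binomial with r=3, p=0.14.
E[Y] = r / p = 3 / 0.14 = 21.42857

21.429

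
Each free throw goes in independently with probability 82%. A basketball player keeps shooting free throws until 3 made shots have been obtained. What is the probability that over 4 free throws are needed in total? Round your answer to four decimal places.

Needing more than 4 free throws ⇔ fewer than 3 successes in the first 4. With X ~ Binomial(4, 0.82), P(Y > 4) = P(X ≤ 2).
  k=0: C(4,0)·0.82^0·0.18^4 = 0.001050
  k=1: C(4,1)·0.82^1·0.18^3 = 0.019129
  k=2: C(4,2)·0.82^2·0.18^2 = 0.130715
P(X ≤ 2) = 0.150893

0.1509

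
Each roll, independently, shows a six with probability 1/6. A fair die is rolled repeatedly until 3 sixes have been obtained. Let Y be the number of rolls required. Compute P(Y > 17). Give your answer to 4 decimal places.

0.4435

Needing more than 17 rolls ⇔ fewer than 3 successes in the first 17. With X ~ Binomial(17, 0.166667), P(Y > 17) = P(X ≤ 2).
  k=0: C(17,0)·0.166667^0·0.833333^17 = 0.045073
  k=1: C(17,1)·0.166667^1·0.833333^16 = 0.153249
  k=2: C(17,2)·0.166667^2·0.833333^15 = 0.245198
P(X ≤ 2) = 0.443521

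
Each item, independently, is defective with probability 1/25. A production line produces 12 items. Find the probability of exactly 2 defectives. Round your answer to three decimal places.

0.070

X ~ Binomial(n=12, p=0.04).
P(X=2) = C(12,2) · p^2 · (1−p)^10
= 66 · 0.0016 · 0.66483 = 0.07021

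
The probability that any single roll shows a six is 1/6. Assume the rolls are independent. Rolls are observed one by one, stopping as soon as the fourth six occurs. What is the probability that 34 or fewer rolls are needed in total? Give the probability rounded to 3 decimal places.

Finishing within 34 rolls ⇔ at least 4 successes in the first 34. With X ~ Binomial(34, 0.166667), P(Y ≤ 34) = 1 − P(X ≤ 3).
  k=0: C(34,0)·0.166667^0·0.833333^34 = 0.00203
  k=1: C(34,1)·0.166667^1·0.833333^33 = 0.01381
  k=2: C(34,2)·0.166667^2·0.833333^32 = 0.04559
  k=3: C(34,3)·0.166667^3·0.833333^31 = 0.09726
1 − 0.15869 = 0.84131

0.841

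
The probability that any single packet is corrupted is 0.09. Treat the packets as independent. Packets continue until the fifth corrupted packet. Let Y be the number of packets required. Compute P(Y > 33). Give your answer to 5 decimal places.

Needing more than 33 packets ⇔ fewer than 5 successes in the first 33. With X ~ Binomial(33, 0.09), P(Y > 33) = P(X ≤ 4).
  k=0: C(33,0)·0.09^0·0.91^33 = 0.0445006
  k=1: C(33,1)·0.09^1·0.91^32 = 0.1452382
  k=2: C(33,2)·0.09^2·0.91^31 = 0.2298276
  k=3: C(33,3)·0.09^3·0.91^30 = 0.2348787
  k=4: C(33,4)·0.09^4·0.91^29 = 0.1742232
P(X ≤ 4) = 0.8286684

0.82867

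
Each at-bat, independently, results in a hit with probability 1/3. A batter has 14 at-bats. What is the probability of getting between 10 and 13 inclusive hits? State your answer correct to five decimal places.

0.00404

X ~ Binomial(14, 0.333333); P(10 ≤ X ≤ 13) = Σ C(14,k) p^k (1−p)^(14−k) over k:
  k=10: C(14,10)·0.333333^10·0.666667^4 = 0.0033485
  k=11: C(14,11)·0.333333^11·0.666667^3 = 0.0006088
  k=12: C(14,12)·0.333333^12·0.666667^2 = 0.0000761
  k=13: C(14,13)·0.333333^13·0.666667^1 = 0.0000059
Total = 0.0040393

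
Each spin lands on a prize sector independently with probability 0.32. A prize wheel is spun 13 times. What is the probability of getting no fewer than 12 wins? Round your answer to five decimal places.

0.00001

X ~ Binomial(13, 0.32); P(X ≥ 12) = Σ C(13,k) p^k (1−p)^(13−k) over k:
  k=12: C(13,12)·0.32^12·0.68^1 = 0.0000102
  k=13: C(13,13)·0.32^13·0.68^0 = 0.0000004
Total = 0.0000106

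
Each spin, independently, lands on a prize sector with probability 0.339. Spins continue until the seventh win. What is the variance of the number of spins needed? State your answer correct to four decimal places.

40.2624

Y = total spins until the seventh success; negative binomial with r=7, p=0.339.
Var(Y) = r(1−p)/p² = 7·0.661 / 0.339² = 40.262441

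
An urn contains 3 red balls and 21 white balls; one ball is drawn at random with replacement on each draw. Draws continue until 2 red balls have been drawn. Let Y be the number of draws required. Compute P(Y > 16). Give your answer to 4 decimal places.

Needing more than 16 draws ⇔ fewer than 2 successes in the first 16. With X ~ Binomial(16, 0.125), P(Y > 16) = P(X ≤ 1).
  k=0: C(16,0)·0.125^0·0.875^16 = 0.118067
  k=1: C(16,1)·0.125^1·0.875^15 = 0.269868
P(X ≤ 1) = 0.387935

0.3879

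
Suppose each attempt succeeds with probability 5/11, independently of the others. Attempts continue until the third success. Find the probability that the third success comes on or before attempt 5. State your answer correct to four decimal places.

Finishing within 5 attempts ⇔ at least 3 successes in the first 5. With X ~ Binomial(5, 0.454545), P(Y ≤ 5) = 1 − P(X ≤ 2).
  k=0: C(5,0)·0.454545^0·0.545455^5 = 0.048283
  k=1: C(5,1)·0.454545^1·0.545455^4 = 0.201179
  k=2: C(5,2)·0.454545^2·0.545455^3 = 0.335298
1 − 0.584759 = 0.415241

0.4152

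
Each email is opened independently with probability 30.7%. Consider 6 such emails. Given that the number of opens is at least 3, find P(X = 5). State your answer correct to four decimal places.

X ~ Binomial(6, 0.307). Want P(X=5 | X≥3) = P(X=5) / P(X≥3).
P(X=5) = C(6,5)·0.307^5·0.693^1 = 0.011339
P(X≥3) = 1 − 0.110764 − 0.294412 − 0.326063 = 0.268761
Ratio = 0.011339 / 0.268761 = 0.042190

0.0422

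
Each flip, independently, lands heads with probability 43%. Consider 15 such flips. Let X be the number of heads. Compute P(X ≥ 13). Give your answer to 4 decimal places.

X ~ Binomial(15, 0.43); P(X ≥ 13) = Σ C(15,k) p^k (1−p)^(15−k) over k:
  k=13: C(15,13)·0.43^13·0.57^2 = 0.000586
  k=14: C(15,14)·0.43^14·0.57^1 = 0.000063
  k=15: C(15,15)·0.43^15·0.57^0 = 0.000003
Total = 0.000653

0.0007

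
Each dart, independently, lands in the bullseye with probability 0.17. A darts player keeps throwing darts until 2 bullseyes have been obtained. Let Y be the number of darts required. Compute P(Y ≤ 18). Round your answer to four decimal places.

Finishing within 18 darts ⇔ at least 2 successes in the first 18. With X ~ Binomial(18, 0.17), P(Y ≤ 18) = 1 − P(X ≤ 1).
  k=0: C(18,0)·0.17^0·0.83^18 = 0.034947
  k=1: C(18,1)·0.17^1·0.83^17 = 0.128839
1 − 0.163786 = 0.836214

0.8362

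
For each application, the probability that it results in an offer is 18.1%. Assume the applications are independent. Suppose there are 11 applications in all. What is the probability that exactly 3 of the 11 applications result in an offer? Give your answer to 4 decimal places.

X ~ Binomial(n=11, p=0.181).
P(X=3) = C(11,3) · p^3 · (1−p)^8
= 165 · 0.0059297 · 0.20243 = 0.198057

0.1981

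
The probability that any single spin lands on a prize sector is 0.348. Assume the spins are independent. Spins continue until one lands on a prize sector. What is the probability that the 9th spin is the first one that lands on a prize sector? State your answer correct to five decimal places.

Geometric (trials to first success), p = 0.348.
P(Y = 9) = (1−p)^8 · p = 0.032657 · 0.348 = 0.0113648

0.01136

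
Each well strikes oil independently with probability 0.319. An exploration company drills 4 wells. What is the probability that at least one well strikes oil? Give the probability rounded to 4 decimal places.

P(at least one) = 1 − P(none) = 1 − (1 − 0.319)^4
= 1 − 0.215074 = 0.784926

0.7849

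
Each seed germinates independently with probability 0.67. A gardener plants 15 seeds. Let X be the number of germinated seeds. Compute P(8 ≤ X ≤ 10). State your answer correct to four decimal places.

0.5014

X ~ Binomial(15, 0.67); P(8 ≤ X ≤ 10) = Σ C(15,k) p^k (1−p)^(15−k) over k:
  k=8: C(15,8)·0.67^8·0.33^7 = 0.111364
  k=9: C(15,9)·0.67^9·0.33^6 = 0.175858
  k=10: C(15,10)·0.67^10·0.33^5 = 0.214226
Total = 0.501448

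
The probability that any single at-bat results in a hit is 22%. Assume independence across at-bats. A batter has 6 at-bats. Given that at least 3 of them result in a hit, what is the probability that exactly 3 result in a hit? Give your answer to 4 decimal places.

0.8087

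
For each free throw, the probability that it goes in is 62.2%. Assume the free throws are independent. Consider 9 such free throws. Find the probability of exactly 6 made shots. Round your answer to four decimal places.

0.2627

X ~ Binomial(n=9, p=0.622).
P(X=6) = C(9,6) · p^6 · (1−p)^3
= 84 · 0.057908 · 0.05401 = 0.262722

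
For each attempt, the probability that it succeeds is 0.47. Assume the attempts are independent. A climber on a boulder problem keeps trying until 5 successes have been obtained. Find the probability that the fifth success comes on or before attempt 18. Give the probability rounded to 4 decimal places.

0.9717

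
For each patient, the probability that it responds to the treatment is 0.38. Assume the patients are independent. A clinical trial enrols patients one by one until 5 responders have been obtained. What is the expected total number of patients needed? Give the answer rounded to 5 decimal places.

13.15789

Y = total patients until the fifth success; negative binomial with r=5, p=0.38.
E[Y] = r / p = 5 / 0.38 = 13.1578947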